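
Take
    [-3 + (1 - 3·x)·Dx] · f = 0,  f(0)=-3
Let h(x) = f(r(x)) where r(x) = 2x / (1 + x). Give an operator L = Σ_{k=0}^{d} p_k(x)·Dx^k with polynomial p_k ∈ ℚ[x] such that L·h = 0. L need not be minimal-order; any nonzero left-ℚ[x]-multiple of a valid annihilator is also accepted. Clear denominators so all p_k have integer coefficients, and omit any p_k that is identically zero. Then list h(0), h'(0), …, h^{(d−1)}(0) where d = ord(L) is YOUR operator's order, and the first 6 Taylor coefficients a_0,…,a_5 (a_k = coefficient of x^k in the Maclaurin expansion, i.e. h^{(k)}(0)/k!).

L = 6 + (-1 + 4·x + 5·x^2)·Dx  (order 1).
h: a_k = -3, -18, -90, -450, -2250, -11250, …
ICs: h(0) = -3.

f: a_k = -3, -9, -27, -81, -243, -729, …
L₀ from L_f via x↦r, Dx↦r'^{-1}Dx.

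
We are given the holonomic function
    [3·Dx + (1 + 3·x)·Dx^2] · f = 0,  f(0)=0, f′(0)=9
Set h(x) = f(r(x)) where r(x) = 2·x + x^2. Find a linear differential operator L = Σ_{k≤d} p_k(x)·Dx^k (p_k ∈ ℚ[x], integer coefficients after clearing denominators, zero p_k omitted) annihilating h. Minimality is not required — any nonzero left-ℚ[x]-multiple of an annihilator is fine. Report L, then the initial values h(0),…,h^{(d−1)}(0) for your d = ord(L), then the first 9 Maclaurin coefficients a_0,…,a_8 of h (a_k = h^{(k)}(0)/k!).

f: a_k = 0, 9, -27/2, 27, -243/4, 729/5, -729/2, 6561/7, -19683/8, …
Substitute x→r, Dx→(1/r')Dx; clear ⇒ L₀.
L = (5 + 6·x + 3·x^2)·Dx + (1 + 7·x + 9·x^2 + 3·x^3)·Dx^2  (order 2).
h: a_k = 0, 18, -45, 162, -1323/2, 14418/5, -13095, 428166/7, -1166643/4, …
ICs: h(0) = 0, h′(0) = 18.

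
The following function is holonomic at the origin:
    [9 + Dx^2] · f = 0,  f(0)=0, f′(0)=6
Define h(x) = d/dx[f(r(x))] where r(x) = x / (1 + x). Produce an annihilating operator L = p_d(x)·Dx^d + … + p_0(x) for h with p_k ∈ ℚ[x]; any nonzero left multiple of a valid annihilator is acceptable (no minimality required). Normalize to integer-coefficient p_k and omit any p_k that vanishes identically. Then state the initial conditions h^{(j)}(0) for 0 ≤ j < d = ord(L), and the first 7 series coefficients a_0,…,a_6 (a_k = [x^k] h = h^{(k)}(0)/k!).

L = (15 + 12·x + 6·x^2) + (6 + 18·x + 18·x^2 + 6·x^3)·Dx + (1 + 4·x + 6·x^2 + 4·x^3 + x^4)·Dx^2  (order 2).
h: a_k = 6, -12, -9, 84, -879/4, 765/2, -19353/40, …
ICs: h(0) = 6, h′(0) = -12.

f: a_k = 0, 6, 0, -9, 0, 81/20, 0, …
Substitute x→r, Dx→(1/r')Dx; clear ⇒ L₀.
h₀' ⇒ L via d/dx closure of L₀.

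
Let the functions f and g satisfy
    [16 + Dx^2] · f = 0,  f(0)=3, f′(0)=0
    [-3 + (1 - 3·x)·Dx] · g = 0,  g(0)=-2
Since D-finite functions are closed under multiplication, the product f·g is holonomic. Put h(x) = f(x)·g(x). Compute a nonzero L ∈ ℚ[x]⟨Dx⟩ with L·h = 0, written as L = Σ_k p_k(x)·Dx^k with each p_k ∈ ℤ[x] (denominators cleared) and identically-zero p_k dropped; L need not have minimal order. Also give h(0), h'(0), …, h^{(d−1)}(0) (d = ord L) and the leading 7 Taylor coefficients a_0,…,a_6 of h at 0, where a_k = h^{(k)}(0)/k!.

L = (-16 + 48·x) + 6·Dx + (-1 + 3·x)·Dx^2  (order 2).
h: a_k = -6, -18, -6, -18, -118, -354, -15418/15, …
ICs: h(0) = -6, h′(0) = -18.

f: a_k = 3, 0, -24, 0, 32, 0, -256/15, …
g: a_k = -2, -6, -18, -54, -162, -486, -1458, …
Sym-product of L_f,L_g gives L₀ (≤ ord 2).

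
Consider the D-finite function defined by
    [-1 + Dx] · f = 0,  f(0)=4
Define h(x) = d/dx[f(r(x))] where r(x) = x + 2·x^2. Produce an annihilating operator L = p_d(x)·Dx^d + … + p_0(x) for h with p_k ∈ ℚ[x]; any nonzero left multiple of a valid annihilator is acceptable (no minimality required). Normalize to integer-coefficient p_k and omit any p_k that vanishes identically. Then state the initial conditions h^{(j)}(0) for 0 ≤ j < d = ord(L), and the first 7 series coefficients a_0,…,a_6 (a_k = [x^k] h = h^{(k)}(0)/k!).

L = (5 + 8·x + 16·x^2) + (-1 - 4·x)·Dx  (order 1).
h: a_k = 4, 20, 26, 146/3, 281/6, 1741/30, 1697/36, …
ICs: h(0) = 4.

f: a_k = 4, 4, 2, 2/3, 1/6, 1/30, 1/180, …
L₀ from L_f via x↦r, Dx↦r'^{-1}Dx.
Derive L from L₀ (diff closure).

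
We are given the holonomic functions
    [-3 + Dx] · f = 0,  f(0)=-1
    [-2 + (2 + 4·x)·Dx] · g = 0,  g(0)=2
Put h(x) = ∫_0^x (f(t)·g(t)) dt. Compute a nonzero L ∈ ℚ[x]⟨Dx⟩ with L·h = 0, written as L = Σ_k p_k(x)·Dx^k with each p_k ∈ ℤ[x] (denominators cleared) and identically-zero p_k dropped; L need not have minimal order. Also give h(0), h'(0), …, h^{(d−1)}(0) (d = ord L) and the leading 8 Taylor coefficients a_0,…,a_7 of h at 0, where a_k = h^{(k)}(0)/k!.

L = (-4 - 6·x)·Dx + (1 + 2·x)·Dx^2  (order 2).
h: a_k = 0, -2, -4, -14/3, -4, -13/5, -22/15, -3/5, …
ICs: h(0) = 0, h′(0) = -2.

f: a_k = -1, -3, -9/2, -9/2, -27/8, -81/40, -81/80, -243/560, …
g: a_k = 2, 2, -1, 1, -5/4, 7/4, -21/8, 33/8, …
L₀ := L_f ⊗_s L_g (sym. prod.), ord ≤ 1.
h=∫₀ˣh₀: take L = L₀·Dx.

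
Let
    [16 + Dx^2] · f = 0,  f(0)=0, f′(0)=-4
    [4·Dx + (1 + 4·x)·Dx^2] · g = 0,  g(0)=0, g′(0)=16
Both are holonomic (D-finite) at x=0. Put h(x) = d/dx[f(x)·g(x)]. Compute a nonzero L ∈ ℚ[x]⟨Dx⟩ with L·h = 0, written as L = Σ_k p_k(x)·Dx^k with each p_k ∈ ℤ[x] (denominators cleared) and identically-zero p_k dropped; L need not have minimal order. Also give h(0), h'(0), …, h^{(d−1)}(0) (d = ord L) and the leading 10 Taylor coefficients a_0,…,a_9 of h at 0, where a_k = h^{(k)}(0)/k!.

f: a_k = 0, -4, 0, 32/3, 0, -128/15, 0, 1024/315, 0, -2048/2835, …
g: a_k = 0, 16, -32, 256/3, -256, 4096/5, -8192/3, 65536/7, -32768, 1048576/9, …
Product ⇒ symmetric product L₀, ord ≤ 4.
Differentiate: ansatz ord ≤ ord L₀ ⇒ L.
L = (-6400 - 45056·x - 172032·x^2 + 196608·x^3 + 2818048·x^4 + 6291456·x^5 + 4194304·x^6) + (-1536 - 8192·x + 20480·x^2 + 245760·x^3 + 655360·x^4 + 524288·x^5)·Dx + (-448 - 2816·x - 3584·x^2 + 73728·x^3 + 401408·x^4 + 786432·x^5 + 524288·x^6)·Dx^2 + (-96 - 512·x + 1280·x^2 + 15360·x^3 + 40960·x^4 + 32768·x^5)·Dx^3 + (-3 + 448·x^2 + 3840·x^3 + 14080·x^4 + 24576·x^5 + 16384·x^6)·Dx^4  (order 4).
h: a_k = 0, -128, 384, -2048/3, 10240/3, -45056/3, 888832/15, -14811136/63, 6553600/7, -10571546624/2835, …
ICs: h(0) = 0, h′(0) = -128, h′′(0) = 768, h′′′(0) = -4096.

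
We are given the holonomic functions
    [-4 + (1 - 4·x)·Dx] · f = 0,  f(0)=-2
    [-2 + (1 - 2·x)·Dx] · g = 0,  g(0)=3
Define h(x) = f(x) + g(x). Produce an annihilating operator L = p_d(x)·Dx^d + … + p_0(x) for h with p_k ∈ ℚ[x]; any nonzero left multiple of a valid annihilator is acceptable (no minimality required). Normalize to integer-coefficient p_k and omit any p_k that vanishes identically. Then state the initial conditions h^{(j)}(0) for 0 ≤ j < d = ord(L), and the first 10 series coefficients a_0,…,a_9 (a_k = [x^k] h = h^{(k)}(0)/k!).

L = -16 + (12 - 32·x)·Dx + (-1 + 6·x - 8·x^2)·Dx^2  (order 2).
h: a_k = 1, -2, -20, -104, -464, -1952, -8000, -32384, -130304, -522752, …
ICs: h(0) = 1, h′(0) = -2.

f: a_k = -2, -8, -32, -128, -512, -2048, -8192, -32768, -131072, -524288, …
g: a_k = 3, 6, 12, 24, 48, 96, 192, 384, 768, 1536, …
L₀ := lclm(L_f,L_g); ord L₀ ≤ 1+1.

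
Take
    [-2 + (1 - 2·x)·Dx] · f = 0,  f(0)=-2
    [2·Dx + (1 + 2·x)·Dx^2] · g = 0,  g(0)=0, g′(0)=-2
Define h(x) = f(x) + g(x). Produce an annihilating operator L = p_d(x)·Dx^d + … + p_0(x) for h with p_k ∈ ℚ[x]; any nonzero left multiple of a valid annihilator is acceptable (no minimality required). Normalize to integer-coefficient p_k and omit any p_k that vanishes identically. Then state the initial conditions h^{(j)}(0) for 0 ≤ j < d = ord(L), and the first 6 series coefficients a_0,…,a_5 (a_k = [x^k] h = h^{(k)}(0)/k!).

L = (40 + 16·x)·Dx + (8 + 64·x + 32·x^2)·Dx^2 + (-3 - 2·x + 12·x^2 + 8·x^3)·Dx^3  (order 3).
h: a_k = -2, -6, -6, -56/3, -28, -352/5, …
ICs: h(0) = -2, h′(0) = -6, h′′(0) = -12.

f: a_k = -2, -4, -8, -16, -32, -64, …
g: a_k = 0, -2, 2, -8/3, 4, -32/5, …
f+g: L₀ = lclm(L_f,L_g), ord ≤ 1+2.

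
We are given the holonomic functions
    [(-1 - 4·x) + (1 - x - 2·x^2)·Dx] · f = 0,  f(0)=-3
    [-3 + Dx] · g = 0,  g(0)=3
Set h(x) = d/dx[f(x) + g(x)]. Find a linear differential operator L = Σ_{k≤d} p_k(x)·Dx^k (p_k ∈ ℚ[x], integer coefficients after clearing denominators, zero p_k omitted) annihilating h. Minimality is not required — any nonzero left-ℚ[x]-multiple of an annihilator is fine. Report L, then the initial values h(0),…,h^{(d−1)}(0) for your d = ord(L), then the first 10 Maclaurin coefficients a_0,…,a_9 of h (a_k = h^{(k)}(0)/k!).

f: a_k = -3, -3, -9, -15, -33, -63, -129, -255, -513, -1023, …
g: a_k = 3, 9, 27/2, 27/2, 81/8, 243/40, 243/80, 729/560, 2187/4480, 729/4480, …
Weyl lclm of L_f,L_g ⇒ L₀ (ord ≤ 2).
h₀' ⇒ L via d/dx closure of L₀.
L = (12 + 126·x + 144·x^2 + 336·x^3 + 144·x^4) + (-7 - 42·x - 81·x^2 - 88·x^3 + 60·x^4 + 48·x^5)·Dx + (1 + 11·x^2 - 8·x^3 - 36·x^4 - 16·x^5)·Dx^2  (order 2).
h: a_k = 6, 9, -9/2, -183/2, -2277/8, -30231/40, -142071/80, -2296053/560, -41240799/4480, -91793013/4480, …
ICs: h(0) = 6, h′(0) = 9.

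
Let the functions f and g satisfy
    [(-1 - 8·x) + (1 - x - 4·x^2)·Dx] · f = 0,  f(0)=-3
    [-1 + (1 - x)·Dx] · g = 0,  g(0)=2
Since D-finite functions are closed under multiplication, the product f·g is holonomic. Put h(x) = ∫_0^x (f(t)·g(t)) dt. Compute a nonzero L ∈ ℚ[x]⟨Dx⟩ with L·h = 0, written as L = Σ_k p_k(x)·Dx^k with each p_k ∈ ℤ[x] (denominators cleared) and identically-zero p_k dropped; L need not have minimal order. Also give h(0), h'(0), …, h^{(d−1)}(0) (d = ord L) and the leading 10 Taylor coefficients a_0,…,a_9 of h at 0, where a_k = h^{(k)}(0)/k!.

f: a_k = -3, -3, -15, -27, -87, -195, -543, -1323, -3495, -8787, …
g: a_k = 2, 2, 2, 2, 2, 2, 2, 2, 2, 2, …
Sym-product of L_f,L_g gives L₀ (≤ ord 1).
Integrate: L := L₀·Dx.
L = (-2 - 6·x + 12·x^2)·Dx + (1 - 2·x - 3·x^2 + 4·x^3)·Dx^2  (order 2).
h: a_k = 0, -6, -6, -14, -24, -54, -110, -1746/7, -549, -3794/3, …
ICs: h(0) = 0, h′(0) = -6.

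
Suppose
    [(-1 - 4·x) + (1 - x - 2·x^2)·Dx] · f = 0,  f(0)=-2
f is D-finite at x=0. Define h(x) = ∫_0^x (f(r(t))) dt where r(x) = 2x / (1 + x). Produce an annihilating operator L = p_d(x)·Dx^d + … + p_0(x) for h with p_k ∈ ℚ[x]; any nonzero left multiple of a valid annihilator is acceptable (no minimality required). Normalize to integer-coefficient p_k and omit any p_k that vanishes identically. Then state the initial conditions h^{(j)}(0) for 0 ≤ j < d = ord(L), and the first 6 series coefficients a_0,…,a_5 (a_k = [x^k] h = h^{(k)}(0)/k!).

f: a_k = -2, -2, -6, -10, -22, -42, …
L₀ from L_f via x↦r, Dx↦r'^{-1}Dx.
h=∫h₀ ⇒ L = L₀·Dx.
L = (2 + 18·x)·Dx + (-1 - x + 9·x^2 + 9·x^3)·Dx^2  (order 2).
h: a_k = 0, -2, -2, -20/3, -9, -36, …
ICs: h(0) = 0, h′(0) = -2.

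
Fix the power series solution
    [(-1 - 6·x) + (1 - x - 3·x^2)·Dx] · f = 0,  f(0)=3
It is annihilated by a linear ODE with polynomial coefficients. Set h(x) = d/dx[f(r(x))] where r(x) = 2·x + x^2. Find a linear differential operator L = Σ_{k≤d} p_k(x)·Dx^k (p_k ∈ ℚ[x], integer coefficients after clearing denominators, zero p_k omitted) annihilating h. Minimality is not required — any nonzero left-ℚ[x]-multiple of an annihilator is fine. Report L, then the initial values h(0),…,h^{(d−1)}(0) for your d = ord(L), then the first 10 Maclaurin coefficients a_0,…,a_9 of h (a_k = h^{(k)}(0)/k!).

L = (17 + 114·x + 597·x^2 + 1260·x^3 + 1215·x^4 + 540·x^5 + 90·x^6) + (-1 - 11·x + 21·x^2 + 211·x^3 + 405·x^4 + 333·x^5 + 126·x^6 + 18·x^7)·Dx  (order 1).
h: a_k = 6, 102, 648, 4704, 28950, 177678, 1044792, 6051912, 34434288, 193663320, …
ICs: h(0) = 6.

f: a_k = 3, 3, 12, 21, 57, 120, 291, 651, 1524, 3477, …
L₀ from L_f via x↦r, Dx↦r'^{-1}Dx.
Differentiate: ansatz ord ≤ ord L₀ ⇒ L.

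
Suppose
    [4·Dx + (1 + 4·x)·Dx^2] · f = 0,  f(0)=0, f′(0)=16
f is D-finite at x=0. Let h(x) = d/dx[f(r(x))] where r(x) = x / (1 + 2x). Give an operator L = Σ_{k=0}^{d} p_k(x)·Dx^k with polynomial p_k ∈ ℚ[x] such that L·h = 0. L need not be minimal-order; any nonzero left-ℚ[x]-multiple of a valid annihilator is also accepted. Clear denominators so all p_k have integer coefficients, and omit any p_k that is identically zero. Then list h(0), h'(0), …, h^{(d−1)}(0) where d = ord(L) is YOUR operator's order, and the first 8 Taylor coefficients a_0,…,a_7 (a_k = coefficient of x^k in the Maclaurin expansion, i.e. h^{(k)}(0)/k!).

f: a_k = 0, 16, -32, 256/3, -256, 4096/5, -8192/3, 65536/7, …
h₀=f(r): pull back L_f along r ⇒ L₀.
Differentiate: ansatz ord ≤ ord L₀ ⇒ L.
L = (8 + 24·x) + (1 + 8·x + 12·x^2)·Dx  (order 1).
h: a_k = 16, -128, 832, -5120, 30976, -186368, 1119232, -6717440, …
ICs: h(0) = 16.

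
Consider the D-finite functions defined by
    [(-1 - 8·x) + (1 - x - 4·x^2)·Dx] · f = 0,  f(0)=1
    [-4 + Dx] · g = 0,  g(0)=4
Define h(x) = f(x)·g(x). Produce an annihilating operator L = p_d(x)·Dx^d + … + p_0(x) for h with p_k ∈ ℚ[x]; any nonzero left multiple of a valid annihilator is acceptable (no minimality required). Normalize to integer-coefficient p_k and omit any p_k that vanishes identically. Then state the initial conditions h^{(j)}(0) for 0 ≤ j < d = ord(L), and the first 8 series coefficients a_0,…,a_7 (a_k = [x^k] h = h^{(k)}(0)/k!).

f: a_k = 1, 1, 5, 9, 29, 65, 181, 441, …
g: a_k = 4, 16, 32, 128/3, 128/3, 512/15, 1024/45, 4096/315, …
h₀=f·g: eliminate ⇒ L₀, order ≤ 1·1.
L = (5 + 4·x - 16·x^2) + (-1 + x + 4·x^2)·Dx  (order 1).
h: a_k = 4, 20, 68, 572/3, 1516/3, 19532/15, 30116/9, 2698844/315, …
ICs: h(0) = 4.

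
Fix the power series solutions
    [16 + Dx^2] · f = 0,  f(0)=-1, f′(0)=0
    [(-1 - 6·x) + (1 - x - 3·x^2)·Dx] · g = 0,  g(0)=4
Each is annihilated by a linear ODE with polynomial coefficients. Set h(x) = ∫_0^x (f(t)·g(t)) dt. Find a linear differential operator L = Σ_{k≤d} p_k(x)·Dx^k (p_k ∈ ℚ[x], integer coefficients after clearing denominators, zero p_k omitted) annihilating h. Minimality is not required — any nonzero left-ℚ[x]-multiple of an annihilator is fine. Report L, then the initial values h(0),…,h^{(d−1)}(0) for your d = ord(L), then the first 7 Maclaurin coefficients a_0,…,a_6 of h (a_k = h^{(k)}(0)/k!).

f: a_k = -1, 0, 8, 0, -32/3, 0, 256/45, …
g: a_k = 4, 4, 16, 28, 76, 160, 388, …
f·g: L₀ = L_f ⊗_s L_g, ord ≤ 2·1.
h=∫h₀ ⇒ L = L₀·Dx.
L = (-10 + 16·x + 48·x^2)·Dx + (2 + 12·x)·Dx^2 + (-1 + x + 3·x^2)·Dx^3  (order 3).
h: a_k = 0, -4, -2, 16/3, 1, 28/15, 32/9, …
ICs: h(0) = 0, h′(0) = -4, h′′(0) = -4.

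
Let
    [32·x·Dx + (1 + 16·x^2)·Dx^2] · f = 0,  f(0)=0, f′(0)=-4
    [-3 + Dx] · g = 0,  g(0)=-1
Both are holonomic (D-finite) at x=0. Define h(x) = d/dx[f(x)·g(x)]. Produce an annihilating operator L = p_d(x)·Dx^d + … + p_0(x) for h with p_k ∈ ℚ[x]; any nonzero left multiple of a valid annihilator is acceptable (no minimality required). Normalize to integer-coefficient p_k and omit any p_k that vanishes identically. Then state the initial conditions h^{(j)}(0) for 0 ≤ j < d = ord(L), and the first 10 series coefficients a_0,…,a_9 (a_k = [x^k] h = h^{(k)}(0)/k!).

f: a_k = 0, -4, 0, 64/3, 0, -1024/5, 0, 16384/7, 0, -262144/9, …
g: a_k = -1, -3, -9/2, -9/2, -27/8, -81/40, -81/80, -243/560, -729/4480, -243/4480, …
Product ⇒ symmetric product L₀, ord ≤ 2.
Differentiate: ansatz ord ≤ ord L₀ ⇒ L.
L = (-69 - 576·x + 5472·x^2 - 9216·x^3 + 6912·x^4) + (14 + 288·x - 2112·x^2 + 4608·x^3 - 4608·x^4)·Dx + (3 - 32·x + 96·x^2 - 512·x^3 + 768·x^4)·Dx^2  (order 2).
h: a_k = 4, 24, -10, -184, 1223/2, 3159, -208169/20, -1719642/35, 194189089/1120, 1297874621/1680, …
ICs: h(0) = 4, h′(0) = 24.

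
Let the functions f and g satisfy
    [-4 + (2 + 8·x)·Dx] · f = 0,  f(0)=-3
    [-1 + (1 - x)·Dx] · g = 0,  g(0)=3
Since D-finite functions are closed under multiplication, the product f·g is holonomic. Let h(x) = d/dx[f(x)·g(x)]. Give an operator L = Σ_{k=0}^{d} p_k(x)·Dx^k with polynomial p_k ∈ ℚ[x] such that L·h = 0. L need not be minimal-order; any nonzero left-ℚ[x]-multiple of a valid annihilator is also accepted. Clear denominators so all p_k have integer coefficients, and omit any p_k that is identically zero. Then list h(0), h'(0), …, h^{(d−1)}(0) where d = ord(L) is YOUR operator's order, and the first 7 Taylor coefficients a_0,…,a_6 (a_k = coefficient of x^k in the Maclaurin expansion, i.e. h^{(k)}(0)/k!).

f: a_k = -3, -6, 6, -12, 30, -84, 252, …
g: a_k = 3, 3, 3, 3, 3, 3, 3, …
L₀ := L_f ⊗_s L_g (sym. prod.), ord ≤ 1.
h=h₀': d/dx-closure on L₀ ⇒ L.
L = (2 + 36·x + 12·x^2) + (-3 - 11·x + 6·x^2 + 8·x^3)·Dx  (order 1).
h: a_k = -27, -18, -135, 180, -1035, 3294, -12789, …
ICs: h(0) = -27.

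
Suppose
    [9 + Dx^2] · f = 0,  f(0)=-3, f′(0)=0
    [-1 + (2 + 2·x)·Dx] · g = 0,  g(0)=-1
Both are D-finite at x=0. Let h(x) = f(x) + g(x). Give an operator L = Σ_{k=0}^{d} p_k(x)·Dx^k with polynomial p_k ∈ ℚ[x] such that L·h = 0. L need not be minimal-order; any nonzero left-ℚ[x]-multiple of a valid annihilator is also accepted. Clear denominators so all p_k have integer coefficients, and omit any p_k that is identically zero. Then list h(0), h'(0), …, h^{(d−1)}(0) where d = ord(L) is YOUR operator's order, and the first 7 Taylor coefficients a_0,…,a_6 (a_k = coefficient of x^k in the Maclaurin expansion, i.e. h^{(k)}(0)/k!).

f: a_k = -3, 0, 27/2, 0, -81/8, 0, 243/80, …
g: a_k = -1, -1/2, 1/8, -1/16, 5/128, -7/256, 21/1024, …
h₀=f+g: left-lcm gives L₀, ord ≤ 3.
L = (-351 - 648·x - 324·x^2) + (630 + 1926·x + 1944·x^2 + 648·x^3)·Dx + (-39 - 72·x - 36·x^2)·Dx^2 + (70 + 214·x + 216·x^2 + 72·x^3)·Dx^3  (order 3).
h: a_k = -4, -1/2, 109/8, -1/16, -1291/128, -7/256, 15657/5120, …
ICs: h(0) = -4, h′(0) = -1/2, h′′(0) = 109/4.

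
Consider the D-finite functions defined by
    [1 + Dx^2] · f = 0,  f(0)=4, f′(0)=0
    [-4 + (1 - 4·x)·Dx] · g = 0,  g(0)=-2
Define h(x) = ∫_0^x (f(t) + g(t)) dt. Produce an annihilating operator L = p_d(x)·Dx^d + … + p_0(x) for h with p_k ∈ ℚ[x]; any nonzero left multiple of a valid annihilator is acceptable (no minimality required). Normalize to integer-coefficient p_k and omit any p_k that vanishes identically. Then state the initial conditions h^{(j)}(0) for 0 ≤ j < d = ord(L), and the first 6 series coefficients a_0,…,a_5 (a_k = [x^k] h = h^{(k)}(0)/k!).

f: a_k = 4, 0, -2, 0, 1/6, 0, …
g: a_k = -2, -8, -32, -128, -512, -2048, …
L₀ := lclm(L_f,L_g); ord L₀ ≤ 2+1.
∫: right-multiply L₀ by Dx.
L = (-388 + 32·x - 64·x^2)·Dx + (33 - 140·x + 48·x^2 - 64·x^3)·Dx^2 + (-388 + 32·x - 64·x^2)·Dx^3 + (33 - 140·x + 48·x^2 - 64·x^3)·Dx^4  (order 4).
h: a_k = 0, 2, -4, -34/3, -32, -3071/30, …
ICs: h(0) = 0, h′(0) = 2, h′′(0) = -8, h′′′(0) = -68.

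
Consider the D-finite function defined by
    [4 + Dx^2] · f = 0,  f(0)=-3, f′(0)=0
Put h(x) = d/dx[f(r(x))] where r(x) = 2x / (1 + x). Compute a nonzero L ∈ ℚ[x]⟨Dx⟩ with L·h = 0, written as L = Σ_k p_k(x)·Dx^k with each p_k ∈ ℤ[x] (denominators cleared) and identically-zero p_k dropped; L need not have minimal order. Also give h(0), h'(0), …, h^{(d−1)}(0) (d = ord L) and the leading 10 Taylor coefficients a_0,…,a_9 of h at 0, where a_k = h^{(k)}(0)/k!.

f: a_k = -3, 0, 6, 0, -2, 0, 4/15, 0, -2/105, 0, …
h₀=f(r): pull back L_f along r ⇒ L₀.
h=h₀': d/dx-closure on L₀ ⇒ L.
L = (22 + 12·x + 6·x^2) + (6 + 18·x + 18·x^2 + 6·x^3)·Dx + (1 + 4·x + 6·x^2 + 4·x^3 + x^4)·Dx^2  (order 2).
h: a_k = 0, 48, -144, 160, 160, -5488/5, 13776/5, -100544/21, 215232/35, -4689808/945, …
ICs: h(0) = 0, h′(0) = 48.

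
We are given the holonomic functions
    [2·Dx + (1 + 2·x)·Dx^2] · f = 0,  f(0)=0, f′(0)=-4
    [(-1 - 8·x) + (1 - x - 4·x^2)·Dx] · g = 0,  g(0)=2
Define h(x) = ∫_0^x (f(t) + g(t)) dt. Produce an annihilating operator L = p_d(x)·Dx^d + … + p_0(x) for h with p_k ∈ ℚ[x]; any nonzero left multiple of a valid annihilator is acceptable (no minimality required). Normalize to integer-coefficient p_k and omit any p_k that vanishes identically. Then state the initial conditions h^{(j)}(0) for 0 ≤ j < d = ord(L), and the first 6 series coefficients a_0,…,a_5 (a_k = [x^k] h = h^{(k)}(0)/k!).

L = (-94 - 644·x - 1664·x^2 - 1920·x^3 - 1536·x^4)·Dx^2 + (-23 - 324·x - 1448·x^2 - 3072·x^3 - 3904·x^4 - 2560·x^5)·Dx^3 + (6 + 35·x + 53·x^2 - 98·x^3 - 528·x^4 - 864·x^5 - 512·x^6)·Dx^4  (order 4).
h: a_k = 0, 2, -1, 14/3, 19/6, 66/5, …
ICs: h(0) = 0, h′(0) = 2, h′′(0) = -2, h′′′(0) = 28.

f: a_k = 0, -4, 4, -16/3, 8, -64/5, …
g: a_k = 2, 2, 10, 18, 58, 130, …
Weyl lclm of L_f,L_g ⇒ L₀ (ord ≤ 3).
Integrate: L := L₀·Dx.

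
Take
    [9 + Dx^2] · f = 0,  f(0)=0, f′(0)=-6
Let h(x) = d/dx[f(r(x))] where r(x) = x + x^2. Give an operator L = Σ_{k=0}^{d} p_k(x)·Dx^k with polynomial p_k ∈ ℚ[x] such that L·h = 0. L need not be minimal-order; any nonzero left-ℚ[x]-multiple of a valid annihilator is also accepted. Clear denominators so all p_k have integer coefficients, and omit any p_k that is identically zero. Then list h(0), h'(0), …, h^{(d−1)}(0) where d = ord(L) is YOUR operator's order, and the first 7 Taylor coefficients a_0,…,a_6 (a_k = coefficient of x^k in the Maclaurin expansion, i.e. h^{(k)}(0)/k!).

L = (21 + 72·x + 216·x^2 + 288·x^3 + 144·x^4) + (-6 - 12·x)·Dx + (1 + 4·x + 4·x^2)·Dx^2  (order 2).
h: a_k = -6, -12, 27, 108, 459/4, -135/2, -11097/40, …
ICs: h(0) = -6, h′(0) = -12.

f: a_k = 0, -6, 0, 9, 0, -81/20, 0, …
Substitute x→r, Dx→(1/r')Dx; clear ⇒ L₀.
Derive L from L₀ (diff closure).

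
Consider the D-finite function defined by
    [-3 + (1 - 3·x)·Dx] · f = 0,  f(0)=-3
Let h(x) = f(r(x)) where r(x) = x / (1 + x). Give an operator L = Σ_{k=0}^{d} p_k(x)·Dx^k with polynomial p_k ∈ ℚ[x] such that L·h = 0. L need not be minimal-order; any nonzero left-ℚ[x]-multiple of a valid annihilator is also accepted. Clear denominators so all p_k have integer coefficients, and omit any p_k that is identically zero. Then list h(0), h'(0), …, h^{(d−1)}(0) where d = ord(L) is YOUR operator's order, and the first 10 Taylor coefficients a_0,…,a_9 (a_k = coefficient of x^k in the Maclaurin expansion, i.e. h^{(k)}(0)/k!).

L = 3 + (-1 + x + 2·x^2)·Dx  (order 1).
h: a_k = -3, -9, -18, -36, -72, -144, -288, -576, -1152, -2304, …
ICs: h(0) = -3.

f: a_k = -3, -9, -27, -81, -243, -729, -2187, -6561, -19683, -59049, …
h₀=f(r): pull back L_f along r ⇒ L₀.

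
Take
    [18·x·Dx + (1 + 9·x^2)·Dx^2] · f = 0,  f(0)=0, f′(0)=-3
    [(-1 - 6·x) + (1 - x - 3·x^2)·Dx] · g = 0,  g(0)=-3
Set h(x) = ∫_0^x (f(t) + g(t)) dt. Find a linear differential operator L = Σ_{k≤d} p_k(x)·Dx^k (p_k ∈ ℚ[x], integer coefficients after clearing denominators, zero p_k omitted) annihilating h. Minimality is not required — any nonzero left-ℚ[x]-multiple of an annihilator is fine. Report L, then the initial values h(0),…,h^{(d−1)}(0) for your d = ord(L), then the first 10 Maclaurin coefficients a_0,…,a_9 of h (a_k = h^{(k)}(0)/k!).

L = (72 - 288·x - 4428·x^2 - 9720·x^3 - 33534·x^4 - 13122·x^6)·Dx^2 + (-30 - 180·x - 144·x^2 - 1728·x^3 - 9153·x^4 - 23814·x^5 - 2187·x^6 - 13122·x^7)·Dx^3 + (4 + 14·x + 114·x^2 - 36·x^3 + 459·x^4 - 1539·x^5 - 2430·x^6 - 729·x^7 - 2187·x^8)·Dx^4  (order 4).
h: a_k = 0, -3, -3, -4, -3, -57/5, -281/10, -291/7, -1185/28, -508/3, …
ICs: h(0) = 0, h′(0) = -3, h′′(0) = -6, h′′′(0) = -24.

f: a_k = 0, -3, 0, 9, 0, -243/5, 0, 2187/7, 0, -2187, …
g: a_k = -3, -3, -12, -21, -57, -120, -291, -651, -1524, -3477, …
h₀=f+g: left-lcm gives L₀, ord ≤ 3.
h=∫h₀ ⇒ L = L₀·Dx.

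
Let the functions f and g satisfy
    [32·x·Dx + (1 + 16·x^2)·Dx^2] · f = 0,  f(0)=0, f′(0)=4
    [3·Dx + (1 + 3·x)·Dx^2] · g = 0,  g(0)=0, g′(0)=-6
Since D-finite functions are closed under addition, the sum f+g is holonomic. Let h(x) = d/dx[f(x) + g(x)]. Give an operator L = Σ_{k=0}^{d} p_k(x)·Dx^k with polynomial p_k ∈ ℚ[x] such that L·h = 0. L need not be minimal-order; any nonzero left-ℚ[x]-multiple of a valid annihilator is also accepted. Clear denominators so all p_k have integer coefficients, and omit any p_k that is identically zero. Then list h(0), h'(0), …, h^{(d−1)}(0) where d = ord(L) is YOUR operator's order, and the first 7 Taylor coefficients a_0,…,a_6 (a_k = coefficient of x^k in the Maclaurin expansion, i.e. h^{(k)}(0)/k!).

f: a_k = 0, 4, 0, -64/3, 0, 1024/5, 0, …
g: a_k = 0, -6, 9, -18, 81/2, -486/5, 243, …
f+g: L₀ = lclm(L_f,L_g), ord ≤ 2+2.
Differentiate: ansatz ord ≤ ord L₀ ⇒ L.
L = (-96 - 864·x + 4608·x^2 + 4608·x^3) + (-50 - 192·x + 672·x^2 + 9216·x^3 + 9216·x^4)·Dx + (-3 + 23·x + 96·x^2 + 512·x^3 + 2304·x^4 + 2304·x^5)·Dx^2  (order 2).
h: a_k = -2, 18, -118, 162, 538, 1458, -20758, …
ICs: h(0) = -2, h′(0) = 18.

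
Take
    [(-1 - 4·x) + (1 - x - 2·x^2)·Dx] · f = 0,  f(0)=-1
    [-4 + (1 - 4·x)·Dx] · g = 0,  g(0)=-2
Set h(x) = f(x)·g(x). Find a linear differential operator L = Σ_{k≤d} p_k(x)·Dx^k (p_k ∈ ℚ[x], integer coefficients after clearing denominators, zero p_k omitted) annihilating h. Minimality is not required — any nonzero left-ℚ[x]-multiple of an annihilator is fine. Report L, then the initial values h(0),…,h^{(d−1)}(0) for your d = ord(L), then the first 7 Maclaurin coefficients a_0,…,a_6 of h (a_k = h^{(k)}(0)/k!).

L = (-5 + 4·x + 24·x^2) + (1 - 5·x + 2·x^2 + 8·x^3)·Dx  (order 1).
h: a_k = 2, 10, 46, 194, 798, 3234, 13022, …
ICs: h(0) = 2.

f: a_k = -1, -1, -3, -5, -11, -21, -43, …
g: a_k = -2, -8, -32, -128, -512, -2048, -8192, …
h₀=f·g: eliminate ⇒ L₀, order ≤ 1·1.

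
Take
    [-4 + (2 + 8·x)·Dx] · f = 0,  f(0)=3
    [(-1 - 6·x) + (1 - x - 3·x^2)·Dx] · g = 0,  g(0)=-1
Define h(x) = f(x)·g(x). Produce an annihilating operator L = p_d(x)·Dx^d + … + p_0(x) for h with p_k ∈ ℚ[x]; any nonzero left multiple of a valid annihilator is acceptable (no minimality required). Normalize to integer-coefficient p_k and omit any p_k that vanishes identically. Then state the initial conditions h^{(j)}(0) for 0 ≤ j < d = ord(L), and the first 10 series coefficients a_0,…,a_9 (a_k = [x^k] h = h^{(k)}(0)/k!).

L = (3 + 8·x + 18·x^2) + (-1 - 3·x + 7·x^2 + 12·x^3)·Dx  (order 1).
h: a_k = -3, -9, -12, -51, -57, -294, -213, -1887, 48, -14193, …
ICs: h(0) = -3.

f: a_k = 3, 6, -6, 12, -30, 84, -252, 792, -2574, 8580, …
g: a_k = -1, -1, -4, -7, -19, -40, -97, -217, -508, -1159, …
Sym-product of L_f,L_g gives L₀ (≤ ord 1).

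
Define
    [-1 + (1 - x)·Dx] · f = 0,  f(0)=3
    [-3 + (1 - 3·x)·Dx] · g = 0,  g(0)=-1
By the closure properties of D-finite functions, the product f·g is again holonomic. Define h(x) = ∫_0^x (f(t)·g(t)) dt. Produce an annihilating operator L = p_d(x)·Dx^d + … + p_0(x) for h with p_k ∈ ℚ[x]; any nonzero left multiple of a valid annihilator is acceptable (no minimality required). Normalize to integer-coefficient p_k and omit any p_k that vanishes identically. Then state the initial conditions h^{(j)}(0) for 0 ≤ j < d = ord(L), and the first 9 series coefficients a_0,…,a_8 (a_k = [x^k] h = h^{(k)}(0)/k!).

L = (-4 + 6·x)·Dx + (1 - 4·x + 3·x^2)·Dx^2  (order 2).
h: a_k = 0, -3, -6, -13, -30, -363/5, -182, -3279/7, -1230, …
ICs: h(0) = 0, h′(0) = -3.

f: a_k = 3, 3, 3, 3, 3, 3, 3, 3, 3, …
g: a_k = -1, -3, -9, -27, -81, -243, -729, -2187, -6561, …
Product ⇒ symmetric product L₀, ord ≤ 1.
∫: right-multiply L₀ by Dx.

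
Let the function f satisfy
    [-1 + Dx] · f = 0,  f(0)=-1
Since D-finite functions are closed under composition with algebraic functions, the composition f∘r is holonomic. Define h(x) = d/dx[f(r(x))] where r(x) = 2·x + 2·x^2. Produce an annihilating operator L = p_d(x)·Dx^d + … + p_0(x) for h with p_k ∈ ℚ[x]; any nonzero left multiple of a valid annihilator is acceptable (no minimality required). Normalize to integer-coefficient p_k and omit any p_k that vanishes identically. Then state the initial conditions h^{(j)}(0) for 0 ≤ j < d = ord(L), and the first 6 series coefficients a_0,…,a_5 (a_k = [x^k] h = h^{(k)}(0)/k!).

f: a_k = -1, -1, -1/2, -1/6, -1/24, -1/120, …
L₀ from L_f via x↦r, Dx↦r'^{-1}Dx.
h=h₀': d/dx-closure on L₀ ⇒ L.
L = (4 + 8·x + 8·x^2) + (-1 - 2·x)·Dx  (order 1).
h: a_k = -2, -8, -16, -80/3, -104/3, -608/15, …
ICs: h(0) = -2.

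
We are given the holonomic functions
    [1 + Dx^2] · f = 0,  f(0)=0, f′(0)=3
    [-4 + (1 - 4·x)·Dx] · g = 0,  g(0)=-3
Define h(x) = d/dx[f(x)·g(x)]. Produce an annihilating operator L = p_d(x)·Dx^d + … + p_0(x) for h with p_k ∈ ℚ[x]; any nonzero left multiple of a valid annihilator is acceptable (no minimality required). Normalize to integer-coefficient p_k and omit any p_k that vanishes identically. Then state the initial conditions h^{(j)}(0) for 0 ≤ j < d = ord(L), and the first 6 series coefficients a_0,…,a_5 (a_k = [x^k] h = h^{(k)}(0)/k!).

f: a_k = 0, 3, 0, -1/2, 0, 1/40, …
g: a_k = -3, -12, -48, -192, -768, -3072, …
Sym-product of L_f,L_g gives L₀ (≤ ord 2).
Differentiate: ansatz ord ≤ ord L₀ ⇒ L.
L = (-31 - 8·x + 16·x^2) + (-8 + 32·x)·Dx + (1 - 8·x + 16·x^2)·Dx^2  (order 2).
h: a_k = -9, -72, -855/2, -2280, -91203/8, -273609/5, …
ICs: h(0) = -9, h′(0) = -72.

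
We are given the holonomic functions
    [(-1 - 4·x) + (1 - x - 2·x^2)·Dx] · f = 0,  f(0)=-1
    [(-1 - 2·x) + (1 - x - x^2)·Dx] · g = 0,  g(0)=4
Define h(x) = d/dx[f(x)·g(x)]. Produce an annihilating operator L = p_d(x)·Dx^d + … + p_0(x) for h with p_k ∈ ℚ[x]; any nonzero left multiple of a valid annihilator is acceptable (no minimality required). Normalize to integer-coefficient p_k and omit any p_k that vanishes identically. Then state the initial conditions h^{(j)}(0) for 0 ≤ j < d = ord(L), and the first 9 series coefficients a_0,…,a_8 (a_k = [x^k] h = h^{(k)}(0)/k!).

f: a_k = -1, -1, -3, -5, -11, -21, -43, -85, -171, …
g: a_k = 4, 4, 8, 12, 20, 32, 52, 84, 136, …
Product ⇒ symmetric product L₀, ord ≤ 1.
Differentiate: ansatz ord ≤ ord L₀ ⇒ L.
L = (12 + 6·x - 36·x^2 - 112·x^3 + 36·x^4 + 180·x^5 + 80·x^6) + (-2 + 21·x^2 - 8·x^3 - 50·x^4 + 3·x^5 + 42·x^6 + 16·x^7)·Dx  (order 1).
h: a_k = -8, -48, -156, -480, -1280, -3288, -8008, -19008, -43956, …
ICs: h(0) = -8.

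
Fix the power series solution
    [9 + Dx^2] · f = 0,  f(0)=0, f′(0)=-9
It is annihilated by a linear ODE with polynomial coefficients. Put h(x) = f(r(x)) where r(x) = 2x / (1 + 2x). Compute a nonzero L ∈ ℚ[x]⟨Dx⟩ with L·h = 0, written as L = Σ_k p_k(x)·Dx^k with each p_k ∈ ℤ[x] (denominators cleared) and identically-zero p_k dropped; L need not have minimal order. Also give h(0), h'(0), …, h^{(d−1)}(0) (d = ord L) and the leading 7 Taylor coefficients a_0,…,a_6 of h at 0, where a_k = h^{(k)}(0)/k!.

f: a_k = 0, -9, 0, 27/2, 0, -243/40, 0, …
L₀ from L_f via x↦r, Dx↦r'^{-1}Dx.
L = 36 + (4 + 24·x + 48·x^2 + 32·x^3)·Dx + (1 + 8·x + 24·x^2 + 32·x^3 + 16·x^4)·Dx^2  (order 2).
h: a_k = 0, -18, 36, 36, -504, 10548/5, -6120, …
ICs: h(0) = 0, h′(0) = -18.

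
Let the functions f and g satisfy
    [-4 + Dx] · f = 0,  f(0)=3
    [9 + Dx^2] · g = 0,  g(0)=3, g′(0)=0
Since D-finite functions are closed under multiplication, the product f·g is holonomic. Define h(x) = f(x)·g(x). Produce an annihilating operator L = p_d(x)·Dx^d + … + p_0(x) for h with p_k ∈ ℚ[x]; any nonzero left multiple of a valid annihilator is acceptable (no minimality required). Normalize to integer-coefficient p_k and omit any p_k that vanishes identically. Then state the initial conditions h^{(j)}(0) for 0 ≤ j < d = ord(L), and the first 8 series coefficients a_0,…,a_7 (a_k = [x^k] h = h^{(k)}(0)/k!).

f: a_k = 3, 12, 24, 32, 32, 128/5, 256/15, 1024/105, …
g: a_k = 3, 0, -27/2, 0, 81/8, 0, -243/80, 0, …
Product ⇒ symmetric product L₀, ord ≤ 2.
L = 25 - 8·Dx + Dx^2  (order 2).
h: a_k = 9, 36, 63/2, -66, -1581/8, -2337/10, -11753/80, -4031/140, …
ICs: h(0) = 9, h′(0) = 36.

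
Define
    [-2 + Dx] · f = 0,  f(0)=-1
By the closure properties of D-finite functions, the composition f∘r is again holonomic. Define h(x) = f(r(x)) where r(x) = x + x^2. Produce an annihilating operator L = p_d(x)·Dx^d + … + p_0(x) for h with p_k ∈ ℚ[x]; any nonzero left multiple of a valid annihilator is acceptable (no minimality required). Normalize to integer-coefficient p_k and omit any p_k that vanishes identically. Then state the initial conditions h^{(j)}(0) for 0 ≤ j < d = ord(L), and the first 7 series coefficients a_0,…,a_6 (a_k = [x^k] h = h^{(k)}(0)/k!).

f: a_k = -1, -2, -2, -4/3, -2/3, -4/15, -4/45, …
f∘r: x↦r, Dx↦Dx/r' in L_f ⇒ L₀.
L = (-2 - 4·x) + Dx  (order 1).
h: a_k = -1, -2, -4, -16/3, -20/3, -104/15, -304/45, …
ICs: h(0) = -1.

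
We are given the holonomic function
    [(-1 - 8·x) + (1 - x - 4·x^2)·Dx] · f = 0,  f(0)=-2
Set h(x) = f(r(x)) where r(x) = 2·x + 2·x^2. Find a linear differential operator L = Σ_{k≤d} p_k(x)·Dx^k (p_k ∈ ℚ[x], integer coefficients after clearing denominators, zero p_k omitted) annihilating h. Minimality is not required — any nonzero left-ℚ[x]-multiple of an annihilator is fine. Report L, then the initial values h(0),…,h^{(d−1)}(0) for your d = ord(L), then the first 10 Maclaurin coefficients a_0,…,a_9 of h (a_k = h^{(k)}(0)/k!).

L = (2 + 36·x + 96·x^2 + 64·x^3) + (-1 + 2·x + 18·x^2 + 32·x^3 + 16·x^4)·Dx  (order 1).
h: a_k = -2, -4, -44, -224, -1400, -8304, -49680, -297216, -1776800, -10626112, …
ICs: h(0) = -2.

f: a_k = -2, -2, -10, -18, -58, -130, -362, -882, -2330, -5858, …
f∘r: x↦r, Dx↦Dx/r' in L_f ⇒ L₀.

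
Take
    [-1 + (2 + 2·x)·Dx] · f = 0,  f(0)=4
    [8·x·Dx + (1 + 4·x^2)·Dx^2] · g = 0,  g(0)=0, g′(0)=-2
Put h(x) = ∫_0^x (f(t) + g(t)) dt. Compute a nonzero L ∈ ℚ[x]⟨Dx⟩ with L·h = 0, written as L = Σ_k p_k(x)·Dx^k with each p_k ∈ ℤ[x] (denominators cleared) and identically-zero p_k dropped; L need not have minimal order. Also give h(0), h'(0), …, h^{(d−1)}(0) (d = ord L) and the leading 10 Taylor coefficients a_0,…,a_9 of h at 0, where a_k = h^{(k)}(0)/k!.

L = (-16 - 40·x + 192·x^2 + 96·x^3)·Dx^2 + (-35 - 64·x + 328·x^2 + 768·x^3 + 336·x^4)·Dx^3 + (-2 + 30·x + 48·x^2 + 144·x^3 + 224·x^4 + 96·x^5)·Dx^4  (order 4).
h: a_k = 0, 4, 0, -1/6, 35/48, -1/32, -671/640, -3/256, 65767/28672, -143/24576, …
ICs: h(0) = 0, h′(0) = 4, h′′(0) = 0, h′′′(0) = -1.

f: a_k = 4, 2, -1/2, 1/4, -5/32, 7/64, -21/256, 33/512, -429/8192, 715/16384, …
g: a_k = 0, -2, 0, 8/3, 0, -32/5, 0, 128/7, 0, -512/9, …
Weyl lclm of L_f,L_g ⇒ L₀ (ord ≤ 3).
Integrate: L := L₀·Dx.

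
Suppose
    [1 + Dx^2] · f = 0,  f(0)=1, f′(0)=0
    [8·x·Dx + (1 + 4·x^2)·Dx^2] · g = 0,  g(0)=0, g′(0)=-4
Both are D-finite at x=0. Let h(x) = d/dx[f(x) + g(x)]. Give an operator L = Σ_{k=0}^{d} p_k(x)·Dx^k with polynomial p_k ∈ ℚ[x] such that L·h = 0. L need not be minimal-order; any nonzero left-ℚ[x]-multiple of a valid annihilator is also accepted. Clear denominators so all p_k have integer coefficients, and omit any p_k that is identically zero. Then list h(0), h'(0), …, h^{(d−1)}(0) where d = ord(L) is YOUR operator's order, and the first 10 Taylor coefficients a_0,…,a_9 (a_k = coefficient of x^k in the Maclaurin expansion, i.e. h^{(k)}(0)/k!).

f: a_k = 1, 0, -1/2, 0, 1/24, 0, -1/720, 0, 1/40320, 0, …
g: a_k = 0, -4, 0, 16/3, 0, -64/5, 0, 256/7, 0, -1024/9, …
L₀ := lclm(L_f,L_g); ord L₀ ≤ 2+2.
h=h₀': d/dx-closure on L₀ ⇒ L.
L = (-376·x + 1600·x^3 + 128·x^5) + (-7 + 76·x^2 + 432·x^4 + 64·x^6)·Dx + (-376·x + 1600·x^3 + 128·x^5)·Dx^2 + (-7 + 76·x^2 + 432·x^4 + 64·x^6)·Dx^3  (order 3).
h: a_k = -4, -1, 16, 1/6, -64, -1/120, 256, 1/5040, -1024, -1/362880, …
ICs: h(0) = -4, h′(0) = -1, h′′(0) = 32.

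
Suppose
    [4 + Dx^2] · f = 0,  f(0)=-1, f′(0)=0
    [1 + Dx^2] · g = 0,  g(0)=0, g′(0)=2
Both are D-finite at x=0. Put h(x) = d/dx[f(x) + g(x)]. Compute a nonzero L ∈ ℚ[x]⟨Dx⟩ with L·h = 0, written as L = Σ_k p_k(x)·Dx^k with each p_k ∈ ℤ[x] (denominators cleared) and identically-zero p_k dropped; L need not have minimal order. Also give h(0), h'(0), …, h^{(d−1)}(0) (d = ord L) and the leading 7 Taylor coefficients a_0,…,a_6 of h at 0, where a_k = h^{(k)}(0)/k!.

f: a_k = -1, 0, 2, 0, -2/3, 0, 4/45, …
g: a_k = 0, 2, 0, -1/3, 0, 1/60, 0, …
L₀ := lclm(L_f,L_g); ord L₀ ≤ 2+2.
Differentiate: ansatz ord ≤ ord L₀ ⇒ L.
L = 4 + 5·Dx^2 + Dx^4  (order 4).
h: a_k = 2, 4, -1, -8/3, 1/12, 8/15, -1/360, …
ICs: h(0) = 2, h′(0) = 4, h′′(0) = -2, h′′′(0) = -16.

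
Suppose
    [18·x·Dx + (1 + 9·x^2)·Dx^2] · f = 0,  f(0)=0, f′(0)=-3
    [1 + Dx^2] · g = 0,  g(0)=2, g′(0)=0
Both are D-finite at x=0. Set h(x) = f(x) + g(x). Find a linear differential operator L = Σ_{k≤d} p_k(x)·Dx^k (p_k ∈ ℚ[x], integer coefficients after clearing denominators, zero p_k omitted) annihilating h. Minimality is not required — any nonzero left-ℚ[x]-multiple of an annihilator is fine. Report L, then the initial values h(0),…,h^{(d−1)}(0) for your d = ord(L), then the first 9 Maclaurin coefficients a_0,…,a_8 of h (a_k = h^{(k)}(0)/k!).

L = (-1926·x + 17820·x^3 + 1458·x^5)·Dx + (-17 + 351·x^2 + 4617·x^4 + 729·x^6)·Dx^2 + (-1926·x + 17820·x^3 + 1458·x^5)·Dx^3 + (-17 + 351·x^2 + 4617·x^4 + 729·x^6)·Dx^4  (order 4).
h: a_k = 2, -3, -1, 9, 1/12, -243/5, -1/360, 2187/7, 1/20160, …
ICs: h(0) = 2, h′(0) = -3, h′′(0) = -2, h′′′(0) = 54.

f: a_k = 0, -3, 0, 9, 0, -243/5, 0, 2187/7, 0, …
g: a_k = 2, 0, -1, 0, 1/12, 0, -1/360, 0, 1/20160, …
f+g: L₀ = lclm(L_f,L_g), ord ≤ 2+2.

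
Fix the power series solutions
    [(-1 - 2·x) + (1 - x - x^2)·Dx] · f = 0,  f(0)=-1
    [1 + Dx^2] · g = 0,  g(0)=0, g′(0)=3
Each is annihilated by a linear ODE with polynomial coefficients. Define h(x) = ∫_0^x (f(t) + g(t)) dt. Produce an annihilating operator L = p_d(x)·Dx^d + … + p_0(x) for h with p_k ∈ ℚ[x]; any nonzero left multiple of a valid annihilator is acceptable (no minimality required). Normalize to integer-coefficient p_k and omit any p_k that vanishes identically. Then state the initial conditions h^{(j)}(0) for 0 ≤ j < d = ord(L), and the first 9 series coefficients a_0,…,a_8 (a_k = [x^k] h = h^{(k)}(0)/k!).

L = (19 + 48·x + 31·x^2 + 24·x^3 + 5·x^4 + 2·x^5)·Dx + (-5 + x + 4·x^2 + 7·x^3 + 6·x^4 + 3·x^5 + x^6)·Dx^2 + (19 + 48·x + 31·x^2 + 24·x^3 + 5·x^4 + 2·x^5)·Dx^3 + (-5 + x + 4·x^2 + 7·x^3 + 6·x^4 + 3·x^5 + x^6)·Dx^4  (order 4).
h: a_k = 0, -1, 1, -2/3, -7/8, -1, -319/240, -13/7, -35281/13440, …
ICs: h(0) = 0, h′(0) = -1, h′′(0) = 2, h′′′(0) = -4.

f: a_k = -1, -1, -2, -3, -5, -8, -13, -21, -34, …
g: a_k = 0, 3, 0, -1/2, 0, 1/40, 0, -1/1680, 0, …
Weyl lclm of L_f,L_g ⇒ L₀ (ord ≤ 3).
h=∫h₀ ⇒ L = L₀·Dx.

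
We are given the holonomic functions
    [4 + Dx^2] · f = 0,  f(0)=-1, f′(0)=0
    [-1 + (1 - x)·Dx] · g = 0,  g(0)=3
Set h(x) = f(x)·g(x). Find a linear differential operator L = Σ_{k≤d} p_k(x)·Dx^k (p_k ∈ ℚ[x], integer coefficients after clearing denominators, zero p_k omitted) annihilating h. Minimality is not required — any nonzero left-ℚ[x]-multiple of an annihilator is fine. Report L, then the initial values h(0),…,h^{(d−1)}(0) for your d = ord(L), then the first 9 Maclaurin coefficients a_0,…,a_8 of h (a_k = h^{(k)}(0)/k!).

L = (-4 + 4·x) + 2·Dx + (-1 + x)·Dx^2  (order 2).
h: a_k = -3, -3, 3, 3, 1, 1, 19/15, 19/15, 131/105, …
ICs: h(0) = -3, h′(0) = -3.

f: a_k = -1, 0, 2, 0, -2/3, 0, 4/45, 0, -2/315, …
g: a_k = 3, 3, 3, 3, 3, 3, 3, 3, 3, …
Product ⇒ symmetric product L₀, ord ≤ 2.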